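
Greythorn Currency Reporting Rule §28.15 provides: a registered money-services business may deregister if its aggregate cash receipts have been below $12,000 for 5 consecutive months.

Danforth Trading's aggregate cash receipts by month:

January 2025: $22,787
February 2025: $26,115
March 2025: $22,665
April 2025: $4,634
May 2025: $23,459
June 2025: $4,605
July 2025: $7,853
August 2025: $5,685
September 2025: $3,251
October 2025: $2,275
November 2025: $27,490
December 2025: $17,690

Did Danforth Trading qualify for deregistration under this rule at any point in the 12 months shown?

Yes

Months below $12,000: April 2025, June 2025, July 2025, August 2025, September 2025, October 2025.
Longest run of consecutive months below the threshold: 5.
5 ≥ 5, so Danforth Trading became eligible.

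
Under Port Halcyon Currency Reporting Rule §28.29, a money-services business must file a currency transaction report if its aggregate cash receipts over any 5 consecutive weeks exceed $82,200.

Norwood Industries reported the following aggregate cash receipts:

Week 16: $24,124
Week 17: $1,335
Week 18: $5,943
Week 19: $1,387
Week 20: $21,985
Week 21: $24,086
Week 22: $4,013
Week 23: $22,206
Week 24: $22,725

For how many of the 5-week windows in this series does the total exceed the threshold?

1

Week 16–Week 20: $24,124 + $1,335 + $5,943 + $1,387 + $21,985 = $54,774 (under)
Week 17–Week 21: $1,335 + $5,943 + $1,387 + $21,985 + $24,086 = $54,736 (under)
Week 18–Week 22: $5,943 + $1,387 + $21,985 + $24,086 + $4,013 = $57,414 (under)
Week 19–Week 23: $1,387 + $21,985 + $24,086 + $4,013 + $22,206 = $73,677 (under)
Week 20–Week 24: $21,985 + $24,086 + $4,013 + $22,206 + $22,725 = $95,015 (over)
1 window exceeds the threshold.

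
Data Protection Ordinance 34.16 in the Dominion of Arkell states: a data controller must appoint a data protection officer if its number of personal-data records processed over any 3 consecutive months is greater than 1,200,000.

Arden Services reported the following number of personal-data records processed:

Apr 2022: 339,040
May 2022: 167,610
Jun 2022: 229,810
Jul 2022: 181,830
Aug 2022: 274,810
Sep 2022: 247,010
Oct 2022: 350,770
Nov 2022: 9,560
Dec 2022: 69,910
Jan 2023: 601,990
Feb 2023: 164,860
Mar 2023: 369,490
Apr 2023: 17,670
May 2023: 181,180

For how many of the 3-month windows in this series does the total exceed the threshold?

0

Apr 2022–Jun 2022: 339,040 + 167,610 + 229,810 = 736,460 (under)
May 2022–Jul 2022: 167,610 + 229,810 + 181,830 = 579,250 (under)
Jun 2022–Aug 2022: 229,810 + 181,830 + 274,810 = 686,450 (under)
Jul 2022–Sep 2022: 181,830 + 274,810 + 247,010 = 703,650 (under)
Aug 2022–Oct 2022: 274,810 + 247,010 + 350,770 = 872,590 (under)
Sep 2022–Nov 2022: 247,010 + 350,770 + 9,560 = 607,340 (under)
Oct 2022–Dec 2022: 350,770 + 9,560 + 69,910 = 430,240 (under)
Nov 2022–Jan 2023: 9,560 + 69,910 + 601,990 = 681,460 (under)
Dec 2022–Feb 2023: 69,910 + 601,990 + 164,860 = 836,760 (under)
Jan 2023–Mar 2023: 601,990 + 164,860 + 369,490 = 1,136,340 (under)
Feb 2023–Apr 2023: 164,860 + 369,490 + 17,670 = 552,020 (under)
Mar 2023–May 2023: 369,490 + 17,670 + 181,180 = 568,340 (under)
0 windows exceed the threshold.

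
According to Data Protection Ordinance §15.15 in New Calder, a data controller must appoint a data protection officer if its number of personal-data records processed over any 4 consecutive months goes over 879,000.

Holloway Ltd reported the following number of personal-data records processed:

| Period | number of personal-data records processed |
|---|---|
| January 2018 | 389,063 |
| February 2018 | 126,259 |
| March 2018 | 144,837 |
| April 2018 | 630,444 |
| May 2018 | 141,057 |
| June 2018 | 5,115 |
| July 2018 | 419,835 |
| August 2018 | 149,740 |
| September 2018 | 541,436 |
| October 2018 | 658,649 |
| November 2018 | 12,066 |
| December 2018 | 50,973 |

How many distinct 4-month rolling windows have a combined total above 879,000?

8

January 2018–April 2018: 389,063 + 126,259 + 144,837 + 630,444 = 1,290,603 (over)
February 2018–May 2018: 126,259 + 144,837 + 630,444 + 141,057 = 1,042,597 (over)
March 2018–June 2018: 144,837 + 630,444 + 141,057 + 5,115 = 921,453 (over)
April 2018–July 2018: 630,444 + 141,057 + 5,115 + 419,835 = 1,196,451 (over)
May 2018–August 2018: 141,057 + 5,115 + 419,835 + 149,740 = 715,747 (under)
June 2018–September 2018: 5,115 + 419,835 + 149,740 + 541,436 = 1,116,126 (over)
July 2018–October 2018: 419,835 + 149,740 + 541,436 + 658,649 = 1,769,660 (over)
August 2018–November 2018: 149,740 + 541,436 + 658,649 + 12,066 = 1,361,891 (over)
September 2018–December 2018: 541,436 + 658,649 + 12,066 + 50,973 = 1,263,124 (over)
8 windows exceed the threshold.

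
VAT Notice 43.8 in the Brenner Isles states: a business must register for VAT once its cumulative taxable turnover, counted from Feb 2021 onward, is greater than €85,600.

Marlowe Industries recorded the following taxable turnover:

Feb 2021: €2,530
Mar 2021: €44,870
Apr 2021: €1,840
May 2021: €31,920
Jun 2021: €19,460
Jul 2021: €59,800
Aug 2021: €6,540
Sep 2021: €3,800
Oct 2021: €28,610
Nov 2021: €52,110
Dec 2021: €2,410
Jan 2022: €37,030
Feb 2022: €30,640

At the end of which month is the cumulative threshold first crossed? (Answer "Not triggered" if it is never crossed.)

Jun 2021

Through Feb 2021: €2,530
Through Mar 2021: €47,400
Through Apr 2021: €49,240
Through May 2021: €81,160
Through Jun 2021: €100,620 ← exceeds threshold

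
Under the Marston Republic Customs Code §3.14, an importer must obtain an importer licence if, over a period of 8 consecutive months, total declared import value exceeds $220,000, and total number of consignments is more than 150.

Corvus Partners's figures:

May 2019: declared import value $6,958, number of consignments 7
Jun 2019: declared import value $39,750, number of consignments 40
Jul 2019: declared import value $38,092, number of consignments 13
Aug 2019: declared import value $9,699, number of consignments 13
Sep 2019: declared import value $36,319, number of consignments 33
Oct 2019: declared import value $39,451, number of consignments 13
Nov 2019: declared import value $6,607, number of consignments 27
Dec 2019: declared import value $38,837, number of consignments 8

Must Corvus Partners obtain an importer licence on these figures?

Total declared import value: $6,958 + $39,750 + $38,092 + $9,699 + $36,319 + $39,451 + $6,607 + $38,837 = $215,713 (≤ $220,000).
Total number of consignments: 7 + 40 + 13 + 13 + 33 + 13 + 27 + 8 = 154 (> 150).
The test is 'and': the rule requires both, and at least one is not exceeded.

No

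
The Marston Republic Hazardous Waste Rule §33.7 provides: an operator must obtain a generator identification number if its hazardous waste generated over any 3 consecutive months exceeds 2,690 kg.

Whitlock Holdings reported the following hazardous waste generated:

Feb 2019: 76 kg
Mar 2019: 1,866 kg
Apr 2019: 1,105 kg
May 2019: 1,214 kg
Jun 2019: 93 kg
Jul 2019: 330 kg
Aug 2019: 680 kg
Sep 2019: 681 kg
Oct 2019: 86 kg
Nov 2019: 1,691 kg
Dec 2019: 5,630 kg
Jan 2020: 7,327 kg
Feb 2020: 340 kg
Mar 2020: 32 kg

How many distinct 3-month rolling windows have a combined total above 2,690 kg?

6

Feb 2019–Apr 2019: 76 kg + 1,866 kg + 1,105 kg = 3,047 kg (over)
Mar 2019–May 2019: 1,866 kg + 1,105 kg + 1,214 kg = 4,185 kg (over)
Apr 2019–Jun 2019: 1,105 kg + 1,214 kg + 93 kg = 2,412 kg (under)
May 2019–Jul 2019: 1,214 kg + 93 kg + 330 kg = 1,637 kg (under)
Jun 2019–Aug 2019: 93 kg + 330 kg + 680 kg = 1,103 kg (under)
Jul 2019–Sep 2019: 330 kg + 680 kg + 681 kg = 1,691 kg (under)
Aug 2019–Oct 2019: 680 kg + 681 kg + 86 kg = 1,447 kg (under)
Sep 2019–Nov 2019: 681 kg + 86 kg + 1,691 kg = 2,458 kg (under)
Oct 2019–Dec 2019: 86 kg + 1,691 kg + 5,630 kg = 7,407 kg (over)
Nov 2019–Jan 2020: 1,691 kg + 5,630 kg + 7,327 kg = 14,648 kg (over)
Dec 2019–Feb 2020: 5,630 kg + 7,327 kg + 340 kg = 13,297 kg (over)
Jan 2020–Mar 2020: 7,327 kg + 340 kg + 32 kg = 7,699 kg (over)
6 windows exceed the threshold.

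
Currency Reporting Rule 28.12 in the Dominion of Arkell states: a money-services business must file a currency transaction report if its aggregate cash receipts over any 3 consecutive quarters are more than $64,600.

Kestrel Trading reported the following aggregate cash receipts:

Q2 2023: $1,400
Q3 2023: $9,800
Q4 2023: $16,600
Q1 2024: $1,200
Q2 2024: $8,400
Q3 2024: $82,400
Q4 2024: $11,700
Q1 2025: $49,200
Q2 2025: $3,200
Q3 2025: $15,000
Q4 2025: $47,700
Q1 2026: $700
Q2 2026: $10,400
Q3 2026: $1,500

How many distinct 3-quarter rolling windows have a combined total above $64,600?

5

Q2 2023–Q4 2023: $1,400 + $9,800 + $16,600 = $27,800 (under)
Q3 2023–Q1 2024: $9,800 + $16,600 + $1,200 = $27,600 (under)
Q4 2023–Q2 2024: $16,600 + $1,200 + $8,400 = $26,200 (under)
Q1 2024–Q3 2024: $1,200 + $8,400 + $82,400 = $92,000 (over)
Q2 2024–Q4 2024: $8,400 + $82,400 + $11,700 = $102,500 (over)
Q3 2024–Q1 2025: $82,400 + $11,700 + $49,200 = $143,300 (over)
Q4 2024–Q2 2025: $11,700 + $49,200 + $3,200 = $64,100 (under)
Q1 2025–Q3 2025: $49,200 + $3,200 + $15,000 = $67,400 (over)
Q2 2025–Q4 2025: $3,200 + $15,000 + $47,700 = $65,900 (over)
Q3 2025–Q1 2026: $15,000 + $47,700 + $700 = $63,400 (under)
Q4 2025–Q2 2026: $47,700 + $700 + $10,400 = $58,800 (under)
Q1 2026–Q3 2026: $700 + $10,400 + $1,500 = $12,600 (under)
5 windows exceed the threshold.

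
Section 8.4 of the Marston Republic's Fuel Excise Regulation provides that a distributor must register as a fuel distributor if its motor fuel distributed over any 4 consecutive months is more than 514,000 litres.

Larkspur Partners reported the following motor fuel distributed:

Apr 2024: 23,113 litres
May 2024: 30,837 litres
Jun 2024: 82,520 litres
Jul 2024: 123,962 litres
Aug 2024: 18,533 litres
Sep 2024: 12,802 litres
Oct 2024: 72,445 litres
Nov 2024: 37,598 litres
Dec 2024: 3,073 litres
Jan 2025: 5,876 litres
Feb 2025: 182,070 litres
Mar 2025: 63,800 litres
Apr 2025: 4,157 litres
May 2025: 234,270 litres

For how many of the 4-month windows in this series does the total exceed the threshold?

Apr 2024–Jul 2024: 23,113 litres + 30,837 litres + 82,520 litres + 123,962 litres = 260,432 litres (under)
May 2024–Aug 2024: 30,837 litres + 82,520 litres + 123,962 litres + 18,533 litres = 255,852 litres (under)
Jun 2024–Sep 2024: 82,520 litres + 123,962 litres + 18,533 litres + 12,802 litres = 237,817 litres (under)
Jul 2024–Oct 2024: 123,962 litres + 18,533 litres + 12,802 litres + 72,445 litres = 227,742 litres (under)
Aug 2024–Nov 2024: 18,533 litres + 12,802 litres + 72,445 litres + 37,598 litres = 141,378 litres (under)
Sep 2024–Dec 2024: 12,802 litres + 72,445 litres + 37,598 litres + 3,073 litres = 125,918 litres (under)
Oct 2024–Jan 2025: 72,445 litres + 37,598 litres + 3,073 litres + 5,876 litres = 118,992 litres (under)
Nov 2024–Feb 2025: 37,598 litres + 3,073 litres + 5,876 litres + 182,070 litres = 228,617 litres (under)
Dec 2024–Mar 2025: 3,073 litres + 5,876 litres + 182,070 litres + 63,800 litres = 254,819 litres (under)
Jan 2025–Apr 2025: 5,876 litres + 182,070 litres + 63,800 litres + 4,157 litres = 255,903 litres (under)
Feb 2025–May 2025: 182,070 litres + 63,800 litres + 4,157 litres + 234,270 litres = 484,297 litres (under)
0 windows exceed the threshold.

0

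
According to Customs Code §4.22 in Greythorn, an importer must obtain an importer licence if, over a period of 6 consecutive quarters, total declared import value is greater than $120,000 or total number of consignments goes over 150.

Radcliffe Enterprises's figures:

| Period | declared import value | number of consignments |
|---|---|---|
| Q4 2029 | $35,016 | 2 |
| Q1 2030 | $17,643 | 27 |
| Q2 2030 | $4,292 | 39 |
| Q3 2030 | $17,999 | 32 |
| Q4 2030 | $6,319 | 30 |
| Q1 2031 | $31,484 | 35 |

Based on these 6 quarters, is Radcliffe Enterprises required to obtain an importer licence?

Total declared import value: $35,016 + $17,643 + $4,292 + $17,999 + $6,319 + $31,484 = $112,753 (≤ $120,000).
Total number of consignments: 2 + 27 + 39 + 32 + 30 + 35 = 165 (> 150).
The test is 'or': at least one threshold is exceeded.

Yes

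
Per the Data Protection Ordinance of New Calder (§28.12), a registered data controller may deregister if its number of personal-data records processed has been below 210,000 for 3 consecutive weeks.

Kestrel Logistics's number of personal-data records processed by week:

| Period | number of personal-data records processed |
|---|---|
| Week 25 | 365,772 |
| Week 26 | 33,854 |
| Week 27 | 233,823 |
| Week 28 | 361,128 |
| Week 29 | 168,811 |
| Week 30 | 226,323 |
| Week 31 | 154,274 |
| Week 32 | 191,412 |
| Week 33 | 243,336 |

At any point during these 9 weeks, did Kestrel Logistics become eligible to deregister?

Weeks below 210,000: Week 26, Week 29, Week 31, Week 32.
Longest run of consecutive weeks below the threshold: 2.
2 < 3, so Kestrel Logistics never became eligible.

No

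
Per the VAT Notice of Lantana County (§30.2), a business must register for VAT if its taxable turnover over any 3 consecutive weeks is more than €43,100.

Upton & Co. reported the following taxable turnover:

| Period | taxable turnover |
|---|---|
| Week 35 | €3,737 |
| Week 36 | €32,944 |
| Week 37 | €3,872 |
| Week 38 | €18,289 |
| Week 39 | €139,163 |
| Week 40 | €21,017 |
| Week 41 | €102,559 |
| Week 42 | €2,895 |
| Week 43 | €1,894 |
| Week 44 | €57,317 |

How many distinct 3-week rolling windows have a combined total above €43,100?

7

Week 35–Week 37: €3,737 + €32,944 + €3,872 = €40,553 (under)
Week 36–Week 38: €32,944 + €3,872 + €18,289 = €55,105 (over)
Week 37–Week 39: €3,872 + €18,289 + €139,163 = €161,324 (over)
Week 38–Week 40: €18,289 + €139,163 + €21,017 = €178,469 (over)
Week 39–Week 41: €139,163 + €21,017 + €102,559 = €262,739 (over)
Week 40–Week 42: €21,017 + €102,559 + €2,895 = €126,471 (over)
Week 41–Week 43: €102,559 + €2,895 + €1,894 = €107,348 (over)
Week 42–Week 44: €2,895 + €1,894 + €57,317 = €62,106 (over)
7 windows exceed the threshold.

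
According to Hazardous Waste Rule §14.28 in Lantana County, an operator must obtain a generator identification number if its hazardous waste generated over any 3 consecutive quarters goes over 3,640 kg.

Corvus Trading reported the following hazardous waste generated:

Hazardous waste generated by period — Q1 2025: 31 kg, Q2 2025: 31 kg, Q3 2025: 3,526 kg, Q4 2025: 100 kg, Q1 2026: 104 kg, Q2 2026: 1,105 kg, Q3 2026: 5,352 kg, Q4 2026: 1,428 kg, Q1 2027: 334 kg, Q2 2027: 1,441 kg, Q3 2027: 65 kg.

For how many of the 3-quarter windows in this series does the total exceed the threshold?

5

Q1 2025–Q3 2025: 31 kg + 31 kg + 3,526 kg = 3,588 kg (under)
Q2 2025–Q4 2025: 31 kg + 3,526 kg + 100 kg = 3,657 kg (over)
Q3 2025–Q1 2026: 3,526 kg + 100 kg + 104 kg = 3,730 kg (over)
Q4 2025–Q2 2026: 100 kg + 104 kg + 1,105 kg = 1,309 kg (under)
Q1 2026–Q3 2026: 104 kg + 1,105 kg + 5,352 kg = 6,561 kg (over)
Q2 2026–Q4 2026: 1,105 kg + 5,352 kg + 1,428 kg = 7,885 kg (over)
Q3 2026–Q1 2027: 5,352 kg + 1,428 kg + 334 kg = 7,114 kg (over)
Q4 2026–Q2 2027: 1,428 kg + 334 kg + 1,441 kg = 3,203 kg (under)
Q1 2027–Q3 2027: 334 kg + 1,441 kg + 65 kg = 1,840 kg (under)
5 windows exceed the threshold.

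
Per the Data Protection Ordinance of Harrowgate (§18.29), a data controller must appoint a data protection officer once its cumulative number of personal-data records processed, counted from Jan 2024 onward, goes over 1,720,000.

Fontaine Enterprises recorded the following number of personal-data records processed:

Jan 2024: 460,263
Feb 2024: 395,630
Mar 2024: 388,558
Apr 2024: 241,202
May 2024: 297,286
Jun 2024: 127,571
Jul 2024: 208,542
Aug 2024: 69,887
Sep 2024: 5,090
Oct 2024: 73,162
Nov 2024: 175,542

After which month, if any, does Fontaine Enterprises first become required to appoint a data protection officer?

May 2024

Through Jan 2024: 460,263
Through Feb 2024: 855,893
Through Mar 2024: 1,244,451
Through Apr 2024: 1,485,653
Through May 2024: 1,782,939 ← exceeds threshold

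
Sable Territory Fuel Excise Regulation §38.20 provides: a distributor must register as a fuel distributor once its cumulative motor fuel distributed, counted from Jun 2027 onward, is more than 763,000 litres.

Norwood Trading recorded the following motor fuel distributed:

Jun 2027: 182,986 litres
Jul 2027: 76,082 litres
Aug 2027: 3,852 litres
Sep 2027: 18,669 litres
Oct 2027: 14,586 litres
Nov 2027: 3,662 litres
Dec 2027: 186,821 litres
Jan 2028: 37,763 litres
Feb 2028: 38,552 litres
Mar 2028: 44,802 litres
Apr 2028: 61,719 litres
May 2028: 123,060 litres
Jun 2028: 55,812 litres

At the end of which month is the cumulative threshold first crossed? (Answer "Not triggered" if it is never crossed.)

Through Jun 2027: 182,986 litres
Through Jul 2027: 259,068 litres
Through Aug 2027: 262,920 litres
Through Sep 2027: 281,589 litres
Through Oct 2027: 296,175 litres
Through Nov 2027: 299,837 litres
Through Dec 2027: 486,658 litres
Through Jan 2028: 524,421 litres
Through Feb 2028: 562,973 litres
Through Mar 2028: 607,775 litres
Through Apr 2028: 669,494 litres
Through May 2028: 792,554 litres ← exceeds threshold

May 2028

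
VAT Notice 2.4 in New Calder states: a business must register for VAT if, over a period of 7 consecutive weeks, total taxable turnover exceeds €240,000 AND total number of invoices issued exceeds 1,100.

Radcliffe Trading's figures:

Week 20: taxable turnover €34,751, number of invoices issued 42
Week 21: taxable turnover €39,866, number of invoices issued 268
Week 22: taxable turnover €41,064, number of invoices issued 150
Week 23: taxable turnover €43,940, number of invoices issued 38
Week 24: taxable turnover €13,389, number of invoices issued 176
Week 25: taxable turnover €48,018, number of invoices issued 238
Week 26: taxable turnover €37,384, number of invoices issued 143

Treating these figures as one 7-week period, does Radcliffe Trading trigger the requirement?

Total taxable turnover: €34,751 + €39,866 + €41,064 + €43,940 + €13,389 + €48,018 + €37,384 = €258,412 (> €240,000).
Total number of invoices issued: 42 + 268 + 150 + 38 + 176 + 238 + 143 = 1,055 (≤ 1,100).
The test is 'and': the rule requires both, and at least one is not exceeded.

No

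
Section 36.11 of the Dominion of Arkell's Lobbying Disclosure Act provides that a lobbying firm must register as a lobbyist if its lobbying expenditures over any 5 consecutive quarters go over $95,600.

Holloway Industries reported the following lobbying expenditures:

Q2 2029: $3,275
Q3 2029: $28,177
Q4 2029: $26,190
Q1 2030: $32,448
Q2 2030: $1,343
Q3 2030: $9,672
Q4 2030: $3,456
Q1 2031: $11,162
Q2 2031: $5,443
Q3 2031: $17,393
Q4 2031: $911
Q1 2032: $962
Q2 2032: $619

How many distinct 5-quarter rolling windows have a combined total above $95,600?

1

Q2 2029–Q2 2030: $3,275 + $28,177 + $26,190 + $32,448 + $1,343 = $91,433 (under)
Q3 2029–Q3 2030: $28,177 + $26,190 + $32,448 + $1,343 + $9,672 = $97,830 (over)
Q4 2029–Q4 2030: $26,190 + $32,448 + $1,343 + $9,672 + $3,456 = $73,109 (under)
Q1 2030–Q1 2031: $32,448 + $1,343 + $9,672 + $3,456 + $11,162 = $58,081 (under)
Q2 2030–Q2 2031: $1,343 + $9,672 + $3,456 + $11,162 + $5,443 = $31,076 (under)
Q3 2030–Q3 2031: $9,672 + $3,456 + $11,162 + $5,443 + $17,393 = $47,126 (under)
Q4 2030–Q4 2031: $3,456 + $11,162 + $5,443 + $17,393 + $911 = $38,365 (under)
Q1 2031–Q1 2032: $11,162 + $5,443 + $17,393 + $911 + $962 = $35,871 (under)
Q2 2031–Q2 2032: $5,443 + $17,393 + $911 + $962 + $619 = $25,328 (under)
1 window exceeds the threshold.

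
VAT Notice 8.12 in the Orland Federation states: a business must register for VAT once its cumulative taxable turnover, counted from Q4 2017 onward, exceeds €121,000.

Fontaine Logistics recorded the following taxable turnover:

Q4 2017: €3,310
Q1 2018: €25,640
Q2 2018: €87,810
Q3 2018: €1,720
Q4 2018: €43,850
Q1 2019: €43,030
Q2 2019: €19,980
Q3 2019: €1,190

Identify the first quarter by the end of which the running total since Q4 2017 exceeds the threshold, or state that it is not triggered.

Through Q4 2017: €3,310
Through Q1 2018: €28,950
Through Q2 2018: €116,760
Through Q3 2018: €118,480
Through Q4 2018: €162,330 ← exceeds threshold

Q4 2018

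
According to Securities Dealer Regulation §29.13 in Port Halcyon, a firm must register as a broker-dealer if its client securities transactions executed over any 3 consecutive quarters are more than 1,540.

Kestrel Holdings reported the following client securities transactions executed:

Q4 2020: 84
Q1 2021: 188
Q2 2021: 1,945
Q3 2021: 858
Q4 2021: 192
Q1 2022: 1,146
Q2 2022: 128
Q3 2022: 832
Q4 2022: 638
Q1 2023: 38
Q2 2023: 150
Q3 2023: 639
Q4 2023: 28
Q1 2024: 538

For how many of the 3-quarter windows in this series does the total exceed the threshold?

6

Q4 2020–Q2 2021: 84 + 188 + 1,945 = 2,217 (over)
Q1 2021–Q3 2021: 188 + 1,945 + 858 = 2,991 (over)
Q2 2021–Q4 2021: 1,945 + 858 + 192 = 2,995 (over)
Q3 2021–Q1 2022: 858 + 192 + 1,146 = 2,196 (over)
Q4 2021–Q2 2022: 192 + 1,146 + 128 = 1,466 (under)
Q1 2022–Q3 2022: 1,146 + 128 + 832 = 2,106 (over)
Q2 2022–Q4 2022: 128 + 832 + 638 = 1,598 (over)
Q3 2022–Q1 2023: 832 + 638 + 38 = 1,508 (under)
Q4 2022–Q2 2023: 638 + 38 + 150 = 826 (under)
Q1 2023–Q3 2023: 38 + 150 + 639 = 827 (under)
Q2 2023–Q4 2023: 150 + 639 + 28 = 817 (under)
Q3 2023–Q1 2024: 639 + 28 + 538 = 1,205 (under)
6 windows exceed the threshold.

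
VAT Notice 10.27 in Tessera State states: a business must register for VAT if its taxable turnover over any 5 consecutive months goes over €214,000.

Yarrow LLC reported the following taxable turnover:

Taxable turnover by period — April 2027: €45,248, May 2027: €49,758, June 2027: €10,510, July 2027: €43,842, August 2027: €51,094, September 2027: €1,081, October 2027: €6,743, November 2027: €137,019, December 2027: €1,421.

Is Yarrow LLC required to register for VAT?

Yes

April 2027–August 2027: €45,248 + €49,758 + €10,510 + €43,842 + €51,094 = €200,452 (under)
May 2027–September 2027: €49,758 + €10,510 + €43,842 + €51,094 + €1,081 = €156,285 (under)
June 2027–October 2027: €10,510 + €43,842 + €51,094 + €1,081 + €6,743 = €113,270 (under)
July 2027–November 2027: €43,842 + €51,094 + €1,081 + €6,743 + €137,019 = €239,779 (over)
August 2027–December 2027: €51,094 + €1,081 + €6,743 + €137,019 + €1,421 = €197,358 (under)
At least one window exceeds €214,000.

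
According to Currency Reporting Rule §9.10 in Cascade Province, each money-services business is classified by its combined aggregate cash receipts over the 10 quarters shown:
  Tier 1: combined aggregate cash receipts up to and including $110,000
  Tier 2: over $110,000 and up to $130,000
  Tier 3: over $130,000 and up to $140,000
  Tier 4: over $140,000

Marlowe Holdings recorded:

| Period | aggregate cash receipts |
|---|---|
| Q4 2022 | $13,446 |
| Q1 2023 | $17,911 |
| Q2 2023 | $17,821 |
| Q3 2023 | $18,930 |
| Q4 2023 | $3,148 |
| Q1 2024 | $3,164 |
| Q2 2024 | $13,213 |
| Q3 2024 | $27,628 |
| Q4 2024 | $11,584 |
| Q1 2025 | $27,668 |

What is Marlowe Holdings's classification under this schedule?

Combined aggregate cash receipts: $13,446 + $17,911 + $17,821 + $18,930 + $3,148 + $3,164 + $13,213 + $27,628 + $11,584 + $27,668 = $154,513.
$154,513 > $140,000, so Tier 4 applies.

Tier 4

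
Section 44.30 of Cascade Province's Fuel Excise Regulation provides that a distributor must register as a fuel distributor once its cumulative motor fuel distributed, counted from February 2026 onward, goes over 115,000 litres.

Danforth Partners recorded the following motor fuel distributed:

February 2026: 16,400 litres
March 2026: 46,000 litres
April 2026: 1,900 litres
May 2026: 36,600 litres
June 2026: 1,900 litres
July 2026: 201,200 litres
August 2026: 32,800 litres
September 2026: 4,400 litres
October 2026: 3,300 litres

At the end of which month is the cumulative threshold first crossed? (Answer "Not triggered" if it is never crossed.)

July 2026

Through February 2026: 16,400 litres
Through March 2026: 62,400 litres
Through April 2026: 64,300 litres
Through May 2026: 100,900 litres
Through June 2026: 102,800 litres
Through July 2026: 304,000 litres ← exceeds threshold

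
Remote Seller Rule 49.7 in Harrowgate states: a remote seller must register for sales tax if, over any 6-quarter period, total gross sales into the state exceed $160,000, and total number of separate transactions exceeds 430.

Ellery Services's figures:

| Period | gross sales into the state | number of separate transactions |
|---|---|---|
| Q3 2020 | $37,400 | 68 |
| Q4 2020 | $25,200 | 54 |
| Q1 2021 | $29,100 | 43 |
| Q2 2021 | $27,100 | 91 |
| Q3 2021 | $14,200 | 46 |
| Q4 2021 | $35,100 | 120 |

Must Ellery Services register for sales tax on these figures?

Total gross sales into the state: $37,400 + $25,200 + $29,100 + $27,100 + $14,200 + $35,100 = $168,100 (> $160,000).
Total number of separate transactions: 68 + 54 + 43 + 91 + 46 + 120 = 422 (≤ 430).
The test is 'and': the rule requires both, and at least one is not exceeded.

No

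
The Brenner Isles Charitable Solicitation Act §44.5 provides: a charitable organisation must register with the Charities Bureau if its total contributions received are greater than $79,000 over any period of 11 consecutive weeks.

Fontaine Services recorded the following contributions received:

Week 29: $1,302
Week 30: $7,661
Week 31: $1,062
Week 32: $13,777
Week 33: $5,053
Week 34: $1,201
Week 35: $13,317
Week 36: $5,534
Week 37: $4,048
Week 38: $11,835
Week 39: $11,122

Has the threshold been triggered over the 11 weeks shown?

Total contributions received: $1,302 + $7,661 + $1,062 + $13,777 + $5,053 + $1,201 + $13,317 + $5,534 + $4,048 + $11,835 + $11,122 = $75,912.
$75,912 ≤ $79,000, so the threshold is not exceeded.

No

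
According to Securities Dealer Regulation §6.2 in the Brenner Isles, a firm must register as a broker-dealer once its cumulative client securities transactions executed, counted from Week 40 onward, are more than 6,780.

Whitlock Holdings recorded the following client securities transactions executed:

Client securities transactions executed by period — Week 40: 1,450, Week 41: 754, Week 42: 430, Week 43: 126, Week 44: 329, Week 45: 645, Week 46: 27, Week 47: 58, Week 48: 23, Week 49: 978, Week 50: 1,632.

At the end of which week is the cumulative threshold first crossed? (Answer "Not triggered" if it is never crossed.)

Not triggered

Through Week 40: 1,450
Through Week 41: 2,204
Through Week 42: 2,634
Through Week 43: 2,760
Through Week 44: 3,089
Through Week 45: 3,734
Through Week 46: 3,761
Through Week 47: 3,819
Through Week 48: 3,842
Through Week 49: 4,820
Through Week 50: 6,452
Final cumulative total 6,452 ≤ 6,780; the threshold is never exceeded.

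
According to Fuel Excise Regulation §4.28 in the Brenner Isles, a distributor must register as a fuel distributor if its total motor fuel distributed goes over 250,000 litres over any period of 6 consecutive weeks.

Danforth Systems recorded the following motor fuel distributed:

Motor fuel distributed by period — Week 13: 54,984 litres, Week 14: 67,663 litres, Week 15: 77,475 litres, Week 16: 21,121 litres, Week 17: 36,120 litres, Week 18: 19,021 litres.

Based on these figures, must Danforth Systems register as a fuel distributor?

Total motor fuel distributed: 54,984 litres + 67,663 litres + 77,475 litres + 21,121 litres + 36,120 litres + 19,021 litres = 276,384 litres.
276,384 litres > 250,000 litres, so the threshold is exceeded.

Yes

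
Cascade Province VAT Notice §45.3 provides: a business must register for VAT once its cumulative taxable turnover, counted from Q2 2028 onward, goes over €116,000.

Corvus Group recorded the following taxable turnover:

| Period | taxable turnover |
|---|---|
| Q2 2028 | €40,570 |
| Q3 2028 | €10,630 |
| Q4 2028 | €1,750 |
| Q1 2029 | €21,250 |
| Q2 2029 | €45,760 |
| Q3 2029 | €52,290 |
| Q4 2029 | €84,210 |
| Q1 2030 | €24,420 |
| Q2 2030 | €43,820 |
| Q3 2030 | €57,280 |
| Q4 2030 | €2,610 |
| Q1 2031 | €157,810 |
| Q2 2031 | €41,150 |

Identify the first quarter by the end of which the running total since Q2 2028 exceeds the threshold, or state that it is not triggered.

Q2 2029

Through Q2 2028: €40,570
Through Q3 2028: €51,200
Through Q4 2028: €52,950
Through Q1 2029: €74,200
Through Q2 2029: €119,960 ← exceeds threshold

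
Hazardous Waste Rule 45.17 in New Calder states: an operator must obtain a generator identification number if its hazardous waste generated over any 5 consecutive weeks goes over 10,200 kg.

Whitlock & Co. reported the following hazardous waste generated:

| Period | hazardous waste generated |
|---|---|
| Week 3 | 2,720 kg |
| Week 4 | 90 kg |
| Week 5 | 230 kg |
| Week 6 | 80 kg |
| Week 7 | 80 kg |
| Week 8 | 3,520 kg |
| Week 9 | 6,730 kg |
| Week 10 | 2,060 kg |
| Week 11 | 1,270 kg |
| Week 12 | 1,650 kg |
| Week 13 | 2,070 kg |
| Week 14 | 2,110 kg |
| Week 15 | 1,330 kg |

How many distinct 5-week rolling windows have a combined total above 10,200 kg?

Week 3–Week 7: 2,720 kg + 90 kg + 230 kg + 80 kg + 80 kg = 3,200 kg (under)
Week 4–Week 8: 90 kg + 230 kg + 80 kg + 80 kg + 3,520 kg = 4,000 kg (under)
Week 5–Week 9: 230 kg + 80 kg + 80 kg + 3,520 kg + 6,730 kg = 10,640 kg (over)
Week 6–Week 10: 80 kg + 80 kg + 3,520 kg + 6,730 kg + 2,060 kg = 12,470 kg (over)
Week 7–Week 11: 80 kg + 3,520 kg + 6,730 kg + 2,060 kg + 1,270 kg = 13,660 kg (over)
Week 8–Week 12: 3,520 kg + 6,730 kg + 2,060 kg + 1,270 kg + 1,650 kg = 15,230 kg (over)
Week 9–Week 13: 6,730 kg + 2,060 kg + 1,270 kg + 1,650 kg + 2,070 kg = 13,780 kg (over)
Week 10–Week 14: 2,060 kg + 1,270 kg + 1,650 kg + 2,070 kg + 2,110 kg = 9,160 kg (under)
Week 11–Week 15: 1,270 kg + 1,650 kg + 2,070 kg + 2,110 kg + 1,330 kg = 8,430 kg (under)
5 windows exceed the threshold.

5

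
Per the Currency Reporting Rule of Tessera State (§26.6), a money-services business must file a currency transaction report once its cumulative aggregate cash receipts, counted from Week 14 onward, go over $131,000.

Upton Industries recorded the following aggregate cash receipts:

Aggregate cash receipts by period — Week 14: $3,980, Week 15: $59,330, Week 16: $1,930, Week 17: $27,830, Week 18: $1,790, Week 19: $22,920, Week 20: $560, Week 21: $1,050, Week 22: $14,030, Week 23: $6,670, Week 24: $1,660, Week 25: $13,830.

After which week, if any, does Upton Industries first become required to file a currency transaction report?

Through Week 14: $3,980
Through Week 15: $63,310
Through Week 16: $65,240
Through Week 17: $93,070
Through Week 18: $94,860
Through Week 19: $117,780
Through Week 20: $118,340
Through Week 21: $119,390
Through Week 22: $133,420 ← exceeds threshold

Week 22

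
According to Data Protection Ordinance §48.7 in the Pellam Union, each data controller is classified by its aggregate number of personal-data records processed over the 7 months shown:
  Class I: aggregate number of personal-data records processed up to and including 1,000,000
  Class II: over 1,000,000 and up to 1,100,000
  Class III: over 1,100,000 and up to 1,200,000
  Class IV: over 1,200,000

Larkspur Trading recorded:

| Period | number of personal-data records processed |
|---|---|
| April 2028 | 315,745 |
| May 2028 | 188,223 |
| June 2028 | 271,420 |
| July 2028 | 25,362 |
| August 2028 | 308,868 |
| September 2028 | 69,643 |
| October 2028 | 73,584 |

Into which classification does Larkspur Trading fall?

Aggregate number of personal-data records processed: 315,745 + 188,223 + 271,420 + 25,362 + 308,868 + 69,643 + 73,584 = 1,252,845.
1,252,845 > 1,200,000, so Class IV applies.

Class IV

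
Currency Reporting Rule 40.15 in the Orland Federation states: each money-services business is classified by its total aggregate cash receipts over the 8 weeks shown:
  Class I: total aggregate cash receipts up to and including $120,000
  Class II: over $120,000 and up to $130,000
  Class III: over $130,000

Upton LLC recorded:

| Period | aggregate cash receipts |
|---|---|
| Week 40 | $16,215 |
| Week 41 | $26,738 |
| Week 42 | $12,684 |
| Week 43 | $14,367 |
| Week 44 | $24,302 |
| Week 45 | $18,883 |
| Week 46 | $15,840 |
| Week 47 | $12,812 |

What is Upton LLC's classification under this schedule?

Class III

Total aggregate cash receipts: $16,215 + $26,738 + $12,684 + $14,367 + $24,302 + $18,883 + $15,840 + $12,812 = $141,841.
$141,841 > $130,000, so Class III applies.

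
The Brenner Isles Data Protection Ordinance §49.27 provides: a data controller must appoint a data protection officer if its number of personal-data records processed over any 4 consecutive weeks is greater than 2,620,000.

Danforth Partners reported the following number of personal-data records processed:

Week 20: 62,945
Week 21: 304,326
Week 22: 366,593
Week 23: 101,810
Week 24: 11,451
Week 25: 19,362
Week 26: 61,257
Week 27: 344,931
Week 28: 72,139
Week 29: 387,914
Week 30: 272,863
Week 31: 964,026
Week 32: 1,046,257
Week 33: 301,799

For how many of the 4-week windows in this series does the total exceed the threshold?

1

Week 20–Week 23: 62,945 + 304,326 + 366,593 + 101,810 = 835,674 (under)
Week 21–Week 24: 304,326 + 366,593 + 101,810 + 11,451 = 784,180 (under)
Week 22–Week 25: 366,593 + 101,810 + 11,451 + 19,362 = 499,216 (under)
Week 23–Week 26: 101,810 + 11,451 + 19,362 + 61,257 = 193,880 (under)
Week 24–Week 27: 11,451 + 19,362 + 61,257 + 344,931 = 437,001 (under)
Week 25–Week 28: 19,362 + 61,257 + 344,931 + 72,139 = 497,689 (under)
Week 26–Week 29: 61,257 + 344,931 + 72,139 + 387,914 = 866,241 (under)
Week 27–Week 30: 344,931 + 72,139 + 387,914 + 272,863 = 1,077,847 (under)
Week 28–Week 31: 72,139 + 387,914 + 272,863 + 964,026 = 1,696,942 (under)
Week 29–Week 32: 387,914 + 272,863 + 964,026 + 1,046,257 = 2,671,060 (over)
Week 30–Week 33: 272,863 + 964,026 + 1,046,257 + 301,799 = 2,584,945 (under)
1 window exceeds the threshold.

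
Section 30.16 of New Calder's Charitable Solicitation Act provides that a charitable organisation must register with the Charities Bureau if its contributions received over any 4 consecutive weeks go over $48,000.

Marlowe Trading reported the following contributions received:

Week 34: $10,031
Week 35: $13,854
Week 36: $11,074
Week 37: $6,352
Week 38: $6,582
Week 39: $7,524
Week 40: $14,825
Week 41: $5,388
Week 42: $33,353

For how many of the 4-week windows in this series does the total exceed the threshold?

1

Week 34–Week 37: $10,031 + $13,854 + $11,074 + $6,352 = $41,311 (under)
Week 35–Week 38: $13,854 + $11,074 + $6,352 + $6,582 = $37,862 (under)
Week 36–Week 39: $11,074 + $6,352 + $6,582 + $7,524 = $31,532 (under)
Week 37–Week 40: $6,352 + $6,582 + $7,524 + $14,825 = $35,283 (under)
Week 38–Week 41: $6,582 + $7,524 + $14,825 + $5,388 = $34,319 (under)
Week 39–Week 42: $7,524 + $14,825 + $5,388 + $33,353 = $61,090 (over)
1 window exceeds the threshold.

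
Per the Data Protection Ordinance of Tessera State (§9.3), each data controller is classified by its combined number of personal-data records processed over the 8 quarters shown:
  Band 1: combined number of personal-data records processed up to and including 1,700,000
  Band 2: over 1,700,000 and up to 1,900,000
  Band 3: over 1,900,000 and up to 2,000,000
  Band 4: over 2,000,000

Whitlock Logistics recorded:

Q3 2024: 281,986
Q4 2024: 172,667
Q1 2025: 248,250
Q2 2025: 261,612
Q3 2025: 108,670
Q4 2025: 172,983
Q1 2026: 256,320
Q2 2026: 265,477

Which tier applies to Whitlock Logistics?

Band 2

Combined number of personal-data records processed: 281,986 + 172,667 + 248,250 + 261,612 + 108,670 + 172,983 + 256,320 + 265,477 = 1,767,965.
1,700,000 < 1,767,965 ≤ 1,900,000, so Band 2 applies.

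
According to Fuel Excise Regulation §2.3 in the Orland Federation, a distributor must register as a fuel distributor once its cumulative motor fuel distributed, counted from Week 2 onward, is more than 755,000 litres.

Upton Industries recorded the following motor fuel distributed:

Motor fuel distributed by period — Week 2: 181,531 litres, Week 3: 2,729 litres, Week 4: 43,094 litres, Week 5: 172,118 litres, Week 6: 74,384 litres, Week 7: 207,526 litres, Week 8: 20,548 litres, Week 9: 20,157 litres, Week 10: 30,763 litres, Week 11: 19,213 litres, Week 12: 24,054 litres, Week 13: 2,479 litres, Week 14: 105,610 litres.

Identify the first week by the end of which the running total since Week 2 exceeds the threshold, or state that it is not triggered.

Through Week 2: 181,531 litres
Through Week 3: 184,260 litres
Through Week 4: 227,354 litres
Through Week 5: 399,472 litres
Through Week 6: 473,856 litres
Through Week 7: 681,382 litres
Through Week 8: 701,930 litres
Through Week 9: 722,087 litres
Through Week 10: 752,850 litres
Through Week 11: 772,063 litres ← exceeds threshold

Week 11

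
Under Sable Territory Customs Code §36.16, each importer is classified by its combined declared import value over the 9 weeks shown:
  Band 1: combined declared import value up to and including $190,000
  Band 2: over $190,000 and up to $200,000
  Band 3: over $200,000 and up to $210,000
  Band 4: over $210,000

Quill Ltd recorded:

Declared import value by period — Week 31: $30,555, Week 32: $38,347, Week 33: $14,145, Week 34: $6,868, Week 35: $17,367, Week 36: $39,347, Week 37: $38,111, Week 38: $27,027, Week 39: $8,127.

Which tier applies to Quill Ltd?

Band 4

Combined declared import value: $30,555 + $38,347 + $14,145 + $6,868 + $17,367 + $39,347 + $38,111 + $27,027 + $8,127 = $219,894.
$219,894 > $210,000, so Band 4 applies.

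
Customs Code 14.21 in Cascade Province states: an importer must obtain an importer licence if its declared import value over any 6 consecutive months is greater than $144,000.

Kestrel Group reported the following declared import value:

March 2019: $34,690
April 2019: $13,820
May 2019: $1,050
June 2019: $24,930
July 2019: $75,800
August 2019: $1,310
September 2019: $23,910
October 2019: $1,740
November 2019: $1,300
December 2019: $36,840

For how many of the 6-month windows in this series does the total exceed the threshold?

1

March 2019–August 2019: $34,690 + $13,820 + $1,050 + $24,930 + $75,800 + $1,310 = $151,600 (over)
April 2019–September 2019: $13,820 + $1,050 + $24,930 + $75,800 + $1,310 + $23,910 = $140,820 (under)
May 2019–October 2019: $1,050 + $24,930 + $75,800 + $1,310 + $23,910 + $1,740 = $128,740 (under)
June 2019–November 2019: $24,930 + $75,800 + $1,310 + $23,910 + $1,740 + $1,300 = $128,990 (under)
July 2019–December 2019: $75,800 + $1,310 + $23,910 + $1,740 + $1,300 + $36,840 = $140,900 (under)
1 window exceeds the threshold.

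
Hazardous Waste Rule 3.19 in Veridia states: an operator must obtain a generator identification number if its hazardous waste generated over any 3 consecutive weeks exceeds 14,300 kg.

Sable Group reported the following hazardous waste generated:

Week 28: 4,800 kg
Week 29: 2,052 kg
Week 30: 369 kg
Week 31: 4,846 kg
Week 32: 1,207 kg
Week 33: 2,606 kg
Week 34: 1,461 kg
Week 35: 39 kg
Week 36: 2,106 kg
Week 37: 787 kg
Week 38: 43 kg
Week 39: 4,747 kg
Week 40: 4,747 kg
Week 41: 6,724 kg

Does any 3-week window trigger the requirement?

Week 28–Week 30: 4,800 kg + 2,052 kg + 369 kg = 7,221 kg (under)
Week 29–Week 31: 2,052 kg + 369 kg + 4,846 kg = 7,267 kg (under)
Week 30–Week 32: 369 kg + 4,846 kg + 1,207 kg = 6,422 kg (under)
Week 31–Week 33: 4,846 kg + 1,207 kg + 2,606 kg = 8,659 kg (under)
Week 32–Week 34: 1,207 kg + 2,606 kg + 1,461 kg = 5,274 kg (under)
Week 33–Week 35: 2,606 kg + 1,461 kg + 39 kg = 4,106 kg (under)
Week 34–Week 36: 1,461 kg + 39 kg + 2,106 kg = 3,606 kg (under)
Week 35–Week 37: 39 kg + 2,106 kg + 787 kg = 2,932 kg (under)
Week 36–Week 38: 2,106 kg + 787 kg + 43 kg = 2,936 kg (under)
Week 37–Week 39: 787 kg + 43 kg + 4,747 kg = 5,577 kg (under)
Week 38–Week 40: 43 kg + 4,747 kg + 4,747 kg = 9,537 kg (under)
Week 39–Week 41: 4,747 kg + 4,747 kg + 6,724 kg = 16,218 kg (over)
At least one window exceeds 14,300 kg.

Yes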